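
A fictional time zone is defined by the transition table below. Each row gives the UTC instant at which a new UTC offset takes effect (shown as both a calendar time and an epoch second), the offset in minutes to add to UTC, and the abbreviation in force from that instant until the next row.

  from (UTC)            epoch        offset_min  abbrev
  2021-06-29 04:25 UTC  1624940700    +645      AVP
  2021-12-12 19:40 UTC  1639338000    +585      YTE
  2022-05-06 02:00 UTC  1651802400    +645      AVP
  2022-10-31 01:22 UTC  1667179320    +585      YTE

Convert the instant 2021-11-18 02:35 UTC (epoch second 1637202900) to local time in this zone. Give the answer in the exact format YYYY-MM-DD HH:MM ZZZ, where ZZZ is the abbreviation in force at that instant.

Query: 2021-11-18 02:35 UTC
Rule 1/4 (AVP, +10:45): 2021-06-29 04:25 UTC ≤ query < 2021-12-12 19:40 UTC
2·60 + 35 + 645 = 800 min
800 = 0·1440 + 800; 800 = 13·60 + 20 → 13:20, same day
→ 2021-11-18 13:20 AVP

2021-11-18 13:20 AVP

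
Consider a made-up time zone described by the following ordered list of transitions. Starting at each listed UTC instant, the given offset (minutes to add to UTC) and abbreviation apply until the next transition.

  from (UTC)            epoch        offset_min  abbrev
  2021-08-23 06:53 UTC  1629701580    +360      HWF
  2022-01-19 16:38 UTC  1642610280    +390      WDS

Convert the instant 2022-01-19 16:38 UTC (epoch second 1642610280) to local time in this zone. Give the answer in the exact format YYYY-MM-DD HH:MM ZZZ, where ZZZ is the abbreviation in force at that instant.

2022-01-19 23:08 WDS

Query: 2022-01-19 16:38 UTC
Rule 2/2 (WDS, +06:30): 2022-01-19 16:38 UTC ≤ query < +∞
16·60 + 38 + 390 = 1388 min
1388 = 0·1440 + 1388; 1388 = 23·60 + 8 → 23:08, same day
→ 2022-01-19 23:08 WDS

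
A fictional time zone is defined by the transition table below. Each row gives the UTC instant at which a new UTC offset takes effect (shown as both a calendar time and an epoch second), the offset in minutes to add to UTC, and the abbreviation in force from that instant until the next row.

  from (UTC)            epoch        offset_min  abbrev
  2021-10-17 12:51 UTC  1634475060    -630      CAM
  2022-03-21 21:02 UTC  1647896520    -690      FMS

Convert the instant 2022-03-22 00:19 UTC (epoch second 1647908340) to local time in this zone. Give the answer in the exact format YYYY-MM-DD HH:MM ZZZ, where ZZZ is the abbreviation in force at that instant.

Query: 2022-03-22 00:19 UTC
Rule 2/2 (FMS, -11:30): 2022-03-21 21:02 UTC ≤ query < +∞
0·60 + 19 - 690 = -671 min
-671 = -1·1440 + 769; 769 = 12·60 + 49 → 12:49, 2022-03-22 - 1 day = 2022-03-21
→ 2022-03-21 12:49 FMS

2022-03-21 12:49 FMS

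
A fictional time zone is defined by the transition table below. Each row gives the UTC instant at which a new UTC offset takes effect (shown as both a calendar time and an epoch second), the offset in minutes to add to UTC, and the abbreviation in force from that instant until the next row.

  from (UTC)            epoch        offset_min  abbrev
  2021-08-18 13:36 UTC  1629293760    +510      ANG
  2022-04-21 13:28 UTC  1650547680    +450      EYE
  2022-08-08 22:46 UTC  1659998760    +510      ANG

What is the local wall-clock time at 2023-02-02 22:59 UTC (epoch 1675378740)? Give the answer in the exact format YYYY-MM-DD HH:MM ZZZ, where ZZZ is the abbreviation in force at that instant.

Query: 2023-02-02 22:59 UTC
Rule 3/3 (ANG, +08:30): 2022-08-08 22:46 UTC ≤ query < +∞
22·60 + 59 + 510 = 1889 min
1889 = 1·1440 + 449; 449 = 7·60 + 29 → 07:29, 2023-02-02 + 1 day = 2023-02-03
→ 2023-02-03 07:29 ANG

2023-02-03 07:29 ANG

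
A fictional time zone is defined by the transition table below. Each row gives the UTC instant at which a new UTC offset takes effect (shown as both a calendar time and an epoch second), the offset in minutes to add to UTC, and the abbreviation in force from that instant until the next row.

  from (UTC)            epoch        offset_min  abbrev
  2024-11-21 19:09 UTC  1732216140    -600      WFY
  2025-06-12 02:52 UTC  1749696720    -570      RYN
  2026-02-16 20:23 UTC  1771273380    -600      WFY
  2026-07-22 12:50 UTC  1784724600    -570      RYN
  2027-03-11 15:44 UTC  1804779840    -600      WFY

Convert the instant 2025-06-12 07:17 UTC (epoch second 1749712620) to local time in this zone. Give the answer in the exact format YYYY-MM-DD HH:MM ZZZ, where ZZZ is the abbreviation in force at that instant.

2025-06-11 21:47 RYN

Query: 2025-06-12 07:17 UTC
Rule 2/5 (RYN, -09:30): 2025-06-12 02:52 UTC ≤ query < 2026-02-16 20:23 UTC
7·60 + 17 - 570 = -133 min
-133 = -1·1440 + 1307; 1307 = 21·60 + 47 → 21:47, 2025-06-12 - 1 day = 2025-06-11
→ 2025-06-11 21:47 RYN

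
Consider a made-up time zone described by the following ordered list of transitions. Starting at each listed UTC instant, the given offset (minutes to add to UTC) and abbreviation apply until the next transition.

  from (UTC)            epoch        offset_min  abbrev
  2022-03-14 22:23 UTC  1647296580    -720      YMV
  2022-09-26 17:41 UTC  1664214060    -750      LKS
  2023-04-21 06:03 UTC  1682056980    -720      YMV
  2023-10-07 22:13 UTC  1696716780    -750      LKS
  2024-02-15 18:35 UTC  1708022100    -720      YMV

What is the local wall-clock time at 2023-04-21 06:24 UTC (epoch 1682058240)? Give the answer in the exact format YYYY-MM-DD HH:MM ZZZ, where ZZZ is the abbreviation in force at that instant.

2023-04-20 18:24 YMV

Query: 2023-04-21 06:24 UTC
Rule 3/5 (YMV, -12:00): 2023-04-21 06:03 UTC ≤ query < 2023-10-07 22:13 UTC
6·60 + 24 - 720 = -336 min
-336 = -1·1440 + 1104; 1104 = 18·60 + 24 → 18:24, 2023-04-21 - 1 day = 2023-04-20
→ 2023-04-20 18:24 YMV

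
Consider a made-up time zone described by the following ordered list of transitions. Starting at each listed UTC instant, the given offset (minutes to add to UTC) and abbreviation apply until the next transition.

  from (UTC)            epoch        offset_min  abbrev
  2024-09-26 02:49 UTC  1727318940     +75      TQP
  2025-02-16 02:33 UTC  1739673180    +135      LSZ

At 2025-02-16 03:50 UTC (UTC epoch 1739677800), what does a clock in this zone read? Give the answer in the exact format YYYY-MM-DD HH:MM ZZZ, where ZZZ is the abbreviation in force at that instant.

2025-02-16 06:05 LSZ

Query: 2025-02-16 03:50 UTC
Rule 2/2 (LSZ, +02:15): 2025-02-16 02:33 UTC ≤ query < +∞
3·60 + 50 + 135 = 365 min
365 = 0·1440 + 365; 365 = 6·60 + 5 → 06:05, same day
→ 2025-02-16 06:05 LSZ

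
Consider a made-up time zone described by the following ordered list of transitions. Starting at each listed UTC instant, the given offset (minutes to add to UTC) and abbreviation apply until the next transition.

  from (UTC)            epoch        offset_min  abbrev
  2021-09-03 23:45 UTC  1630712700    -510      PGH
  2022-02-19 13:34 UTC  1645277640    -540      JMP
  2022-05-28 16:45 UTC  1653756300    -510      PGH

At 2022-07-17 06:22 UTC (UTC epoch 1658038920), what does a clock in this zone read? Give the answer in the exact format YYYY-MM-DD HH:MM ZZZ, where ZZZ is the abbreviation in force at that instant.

Query: 2022-07-17 06:22 UTC
Rule 3/3 (PGH, -08:30): 2022-05-28 16:45 UTC ≤ query < +∞
6·60 + 22 - 510 = -128 min
-128 = -1·1440 + 1312; 1312 = 21·60 + 52 → 21:52, 2022-07-17 - 1 day = 2022-07-16
→ 2022-07-16 21:52 PGH

2022-07-16 21:52 PGH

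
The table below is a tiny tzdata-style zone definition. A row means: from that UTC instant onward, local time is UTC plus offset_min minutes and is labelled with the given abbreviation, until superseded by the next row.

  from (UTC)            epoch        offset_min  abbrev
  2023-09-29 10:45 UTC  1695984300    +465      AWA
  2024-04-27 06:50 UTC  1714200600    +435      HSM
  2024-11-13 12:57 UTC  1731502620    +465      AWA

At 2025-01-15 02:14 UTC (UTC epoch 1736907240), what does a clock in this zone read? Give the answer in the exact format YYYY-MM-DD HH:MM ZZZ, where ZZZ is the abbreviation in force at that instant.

Query: 2025-01-15 02:14 UTC
Rule 3/3 (AWA, +07:45): 2024-11-13 12:57 UTC ≤ query < +∞
2·60 + 14 + 465 = 599 min
599 = 0·1440 + 599; 599 = 9·60 + 59 → 09:59, same day
→ 2025-01-15 09:59 AWA

2025-01-15 09:59 AWA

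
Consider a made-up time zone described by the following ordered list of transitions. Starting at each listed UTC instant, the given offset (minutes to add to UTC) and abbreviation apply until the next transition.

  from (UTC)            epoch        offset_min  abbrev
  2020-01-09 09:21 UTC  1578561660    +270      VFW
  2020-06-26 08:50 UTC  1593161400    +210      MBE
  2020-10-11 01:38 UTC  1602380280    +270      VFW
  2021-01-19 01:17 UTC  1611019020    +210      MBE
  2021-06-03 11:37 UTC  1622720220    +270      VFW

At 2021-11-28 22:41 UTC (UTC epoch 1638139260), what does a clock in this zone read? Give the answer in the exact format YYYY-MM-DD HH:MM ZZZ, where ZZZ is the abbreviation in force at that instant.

Query: 2021-11-28 22:41 UTC
Rule 5/5 (VFW, +04:30): 2021-06-03 11:37 UTC ≤ query < +∞
22·60 + 41 + 270 = 1631 min
1631 = 1·1440 + 191; 191 = 3·60 + 11 → 03:11, 2021-11-28 + 1 day = 2021-11-29
→ 2021-11-29 03:11 VFW

2021-11-29 03:11 VFW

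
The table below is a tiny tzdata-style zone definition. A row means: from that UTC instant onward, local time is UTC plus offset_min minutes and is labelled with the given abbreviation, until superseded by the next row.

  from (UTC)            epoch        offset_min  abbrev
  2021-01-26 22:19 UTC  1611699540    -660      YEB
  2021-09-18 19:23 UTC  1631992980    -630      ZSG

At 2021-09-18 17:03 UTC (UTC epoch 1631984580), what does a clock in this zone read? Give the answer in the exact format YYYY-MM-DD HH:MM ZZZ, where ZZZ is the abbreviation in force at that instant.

2021-09-18 06:03 YEB

Query: 2021-09-18 17:03 UTC
Rule 1/2 (YEB, -11:00): 2021-01-26 22:19 UTC ≤ query < 2021-09-18 19:23 UTC
17·60 + 3 - 660 = 363 min
363 = 0·1440 + 363; 363 = 6·60 + 3 → 06:03, same day
→ 2021-09-18 06:03 YEB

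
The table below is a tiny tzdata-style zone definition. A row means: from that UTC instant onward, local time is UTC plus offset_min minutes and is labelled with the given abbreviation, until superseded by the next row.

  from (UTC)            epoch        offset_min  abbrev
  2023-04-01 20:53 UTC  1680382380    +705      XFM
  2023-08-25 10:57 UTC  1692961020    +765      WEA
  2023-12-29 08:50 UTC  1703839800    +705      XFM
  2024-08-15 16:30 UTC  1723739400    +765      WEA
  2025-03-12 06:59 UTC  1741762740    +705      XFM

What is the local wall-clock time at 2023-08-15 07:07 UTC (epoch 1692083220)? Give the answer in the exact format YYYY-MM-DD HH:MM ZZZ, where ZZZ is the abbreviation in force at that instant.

2023-08-15 18:52 XFM

Query: 2023-08-15 07:07 UTC
Rule 1/5 (XFM, +11:45): 2023-04-01 20:53 UTC ≤ query < 2023-08-25 10:57 UTC
7·60 + 7 + 705 = 1132 min
1132 = 0·1440 + 1132; 1132 = 18·60 + 52 → 18:52, same day
→ 2023-08-15 18:52 XFM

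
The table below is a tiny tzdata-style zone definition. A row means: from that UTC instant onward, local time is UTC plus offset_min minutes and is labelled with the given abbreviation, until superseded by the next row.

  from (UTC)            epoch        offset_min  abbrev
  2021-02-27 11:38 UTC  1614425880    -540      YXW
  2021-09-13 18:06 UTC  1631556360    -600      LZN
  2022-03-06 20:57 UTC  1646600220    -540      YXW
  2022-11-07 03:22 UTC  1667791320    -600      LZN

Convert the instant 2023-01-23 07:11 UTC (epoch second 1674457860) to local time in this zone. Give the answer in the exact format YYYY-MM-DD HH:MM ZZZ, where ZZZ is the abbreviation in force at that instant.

Query: 2023-01-23 07:11 UTC
Rule 4/4 (LZN, -10:00): 2022-11-07 03:22 UTC ≤ query < +∞
7·60 + 11 - 600 = -169 min
-169 = -1·1440 + 1271; 1271 = 21·60 + 11 → 21:11, 2023-01-23 - 1 day = 2023-01-22
→ 2023-01-22 21:11 LZN

2023-01-22 21:11 LZN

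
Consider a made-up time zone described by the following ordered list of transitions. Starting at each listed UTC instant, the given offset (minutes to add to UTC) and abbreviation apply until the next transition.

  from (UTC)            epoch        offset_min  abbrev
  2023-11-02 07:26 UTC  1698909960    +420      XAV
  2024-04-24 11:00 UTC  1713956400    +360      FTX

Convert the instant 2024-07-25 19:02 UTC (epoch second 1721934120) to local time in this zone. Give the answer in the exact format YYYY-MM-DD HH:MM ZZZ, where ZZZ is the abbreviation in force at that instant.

Query: 2024-07-25 19:02 UTC
Rule 2/2 (FTX, +06:00): 2024-04-24 11:00 UTC ≤ query < +∞
19·60 + 2 + 360 = 1502 min
1502 = 1·1440 + 62; 62 = 1·60 + 2 → 01:02, 2024-07-25 + 1 day = 2024-07-26
→ 2024-07-26 01:02 FTX

2024-07-26 01:02 FTX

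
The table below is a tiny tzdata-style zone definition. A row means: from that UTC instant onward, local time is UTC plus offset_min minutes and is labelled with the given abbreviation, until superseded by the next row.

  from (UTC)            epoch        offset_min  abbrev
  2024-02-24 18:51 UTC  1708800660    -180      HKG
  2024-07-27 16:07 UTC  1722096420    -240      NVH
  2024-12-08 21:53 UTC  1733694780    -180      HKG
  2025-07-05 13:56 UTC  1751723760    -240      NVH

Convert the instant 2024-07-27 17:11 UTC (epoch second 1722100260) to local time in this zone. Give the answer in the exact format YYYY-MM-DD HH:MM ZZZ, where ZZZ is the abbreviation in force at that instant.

2024-07-27 13:11 NVH

Query: 2024-07-27 17:11 UTC
Rule 2/4 (NVH, -04:00): 2024-07-27 16:07 UTC ≤ query < 2024-12-08 21:53 UTC
17·60 + 11 - 240 = 791 min
791 = 0·1440 + 791; 791 = 13·60 + 11 → 13:11, same day
→ 2024-07-27 13:11 NVH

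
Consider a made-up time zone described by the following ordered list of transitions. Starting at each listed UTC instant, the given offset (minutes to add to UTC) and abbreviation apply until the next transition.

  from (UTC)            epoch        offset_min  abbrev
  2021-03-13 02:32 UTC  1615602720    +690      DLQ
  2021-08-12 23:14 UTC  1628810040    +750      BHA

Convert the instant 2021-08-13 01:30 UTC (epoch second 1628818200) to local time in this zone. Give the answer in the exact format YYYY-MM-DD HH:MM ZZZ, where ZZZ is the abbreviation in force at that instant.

Query: 2021-08-13 01:30 UTC
Rule 2/2 (BHA, +12:30): 2021-08-12 23:14 UTC ≤ query < +∞
1·60 + 30 + 750 = 840 min
840 = 0·1440 + 840; 840 = 14·60 + 0 → 14:00, same day
→ 2021-08-13 14:00 BHA

2021-08-13 14:00 BHA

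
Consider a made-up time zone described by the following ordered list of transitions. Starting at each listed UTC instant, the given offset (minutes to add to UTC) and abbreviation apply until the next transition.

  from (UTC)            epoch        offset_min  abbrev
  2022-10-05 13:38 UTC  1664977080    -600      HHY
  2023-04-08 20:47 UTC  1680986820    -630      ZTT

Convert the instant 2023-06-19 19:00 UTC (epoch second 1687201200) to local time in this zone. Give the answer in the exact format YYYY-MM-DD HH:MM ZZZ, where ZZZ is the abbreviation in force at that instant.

2023-06-19 08:30 ZTT

Query: 2023-06-19 19:00 UTC
Rule 2/2 (ZTT, -10:30): 2023-04-08 20:47 UTC ≤ query < +∞
19·60 + 0 - 630 = 510 min
510 = 0·1440 + 510; 510 = 8·60 + 30 → 08:30, same day
→ 2023-06-19 08:30 ZTT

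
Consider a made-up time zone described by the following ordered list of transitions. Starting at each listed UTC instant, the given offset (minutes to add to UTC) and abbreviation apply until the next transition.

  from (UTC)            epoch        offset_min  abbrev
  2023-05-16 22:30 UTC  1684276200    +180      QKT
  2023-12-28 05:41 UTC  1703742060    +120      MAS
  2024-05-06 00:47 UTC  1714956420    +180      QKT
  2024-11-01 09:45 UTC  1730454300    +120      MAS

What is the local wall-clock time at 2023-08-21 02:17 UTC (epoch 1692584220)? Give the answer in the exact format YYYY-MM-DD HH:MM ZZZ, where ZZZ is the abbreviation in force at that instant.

Query: 2023-08-21 02:17 UTC
Rule 1/4 (QKT, +03:00): 2023-05-16 22:30 UTC ≤ query < 2023-12-28 05:41 UTC
2·60 + 17 + 180 = 317 min
317 = 0·1440 + 317; 317 = 5·60 + 17 → 05:17, same day
→ 2023-08-21 05:17 QKT

2023-08-21 05:17 QKT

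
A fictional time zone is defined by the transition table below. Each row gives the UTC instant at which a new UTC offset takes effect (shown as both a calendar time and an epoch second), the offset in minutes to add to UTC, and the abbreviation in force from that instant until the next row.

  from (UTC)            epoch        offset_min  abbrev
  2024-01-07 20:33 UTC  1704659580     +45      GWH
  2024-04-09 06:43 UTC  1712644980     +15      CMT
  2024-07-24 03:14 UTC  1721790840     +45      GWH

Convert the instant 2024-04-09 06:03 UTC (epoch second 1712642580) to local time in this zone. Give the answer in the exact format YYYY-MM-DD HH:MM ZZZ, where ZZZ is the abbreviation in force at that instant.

Query: 2024-04-09 06:03 UTC
Rule 1/3 (GWH, +00:45): 2024-01-07 20:33 UTC ≤ query < 2024-04-09 06:43 UTC
6·60 + 3 + 45 = 408 min
408 = 0·1440 + 408; 408 = 6·60 + 48 → 06:48, same day
→ 2024-04-09 06:48 GWH

2024-04-09 06:48 GWH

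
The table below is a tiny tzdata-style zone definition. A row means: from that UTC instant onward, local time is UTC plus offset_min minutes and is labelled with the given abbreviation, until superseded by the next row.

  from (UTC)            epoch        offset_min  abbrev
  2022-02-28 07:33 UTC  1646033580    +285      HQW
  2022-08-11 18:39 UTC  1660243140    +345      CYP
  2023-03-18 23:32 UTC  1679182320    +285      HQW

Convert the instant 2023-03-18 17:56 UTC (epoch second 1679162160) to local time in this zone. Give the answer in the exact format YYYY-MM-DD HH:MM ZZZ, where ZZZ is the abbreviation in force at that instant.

Query: 2023-03-18 17:56 UTC
Rule 2/3 (CYP, +05:45): 2022-08-11 18:39 UTC ≤ query < 2023-03-18 23:32 UTC
17·60 + 56 + 345 = 1421 min
1421 = 0·1440 + 1421; 1421 = 23·60 + 41 → 23:41, same day
→ 2023-03-18 23:41 CYP

2023-03-18 23:41 CYP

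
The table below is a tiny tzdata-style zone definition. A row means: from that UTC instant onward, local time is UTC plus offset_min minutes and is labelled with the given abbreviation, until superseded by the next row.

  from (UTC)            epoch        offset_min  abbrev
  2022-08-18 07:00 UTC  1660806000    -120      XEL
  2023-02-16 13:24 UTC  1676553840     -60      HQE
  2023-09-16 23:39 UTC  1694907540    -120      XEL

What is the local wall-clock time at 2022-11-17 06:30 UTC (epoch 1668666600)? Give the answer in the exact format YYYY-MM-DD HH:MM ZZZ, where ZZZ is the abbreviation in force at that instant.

2022-11-17 04:30 XEL

Query: 2022-11-17 06:30 UTC
Rule 1/3 (XEL, -02:00): 2022-08-18 07:00 UTC ≤ query < 2023-02-16 13:24 UTC
6·60 + 30 - 120 = 270 min
270 = 0·1440 + 270; 270 = 4·60 + 30 → 04:30, same day
→ 2022-11-17 04:30 XEL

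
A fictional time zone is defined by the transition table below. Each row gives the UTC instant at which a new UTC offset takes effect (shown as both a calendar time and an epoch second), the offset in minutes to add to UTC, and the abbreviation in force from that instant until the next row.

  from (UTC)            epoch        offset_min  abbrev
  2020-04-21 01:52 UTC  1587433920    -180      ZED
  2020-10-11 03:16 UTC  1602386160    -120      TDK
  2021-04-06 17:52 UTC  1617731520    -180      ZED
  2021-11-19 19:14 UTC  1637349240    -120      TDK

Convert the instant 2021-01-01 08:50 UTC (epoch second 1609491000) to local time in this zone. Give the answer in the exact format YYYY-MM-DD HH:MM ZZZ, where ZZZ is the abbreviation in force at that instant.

2021-01-01 06:50 TDK

Query: 2021-01-01 08:50 UTC
Rule 2/4 (TDK, -02:00): 2020-10-11 03:16 UTC ≤ query < 2021-04-06 17:52 UTC
8·60 + 50 - 120 = 410 min
410 = 0·1440 + 410; 410 = 6·60 + 50 → 06:50, same day
→ 2021-01-01 06:50 TDK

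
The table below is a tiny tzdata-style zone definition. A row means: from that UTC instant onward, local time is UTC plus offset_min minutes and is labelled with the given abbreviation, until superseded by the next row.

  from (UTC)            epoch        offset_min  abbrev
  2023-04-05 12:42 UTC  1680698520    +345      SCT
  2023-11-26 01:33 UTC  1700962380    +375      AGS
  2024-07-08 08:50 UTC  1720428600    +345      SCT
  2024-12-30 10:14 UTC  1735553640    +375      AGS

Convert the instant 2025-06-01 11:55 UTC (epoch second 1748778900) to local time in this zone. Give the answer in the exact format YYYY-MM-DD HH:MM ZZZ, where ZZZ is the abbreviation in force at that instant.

2025-06-01 18:10 AGS

Query: 2025-06-01 11:55 UTC
Rule 4/4 (AGS, +06:15): 2024-12-30 10:14 UTC ≤ query < +∞
11·60 + 55 + 375 = 1090 min
1090 = 0·1440 + 1090; 1090 = 18·60 + 10 → 18:10, same day
→ 2025-06-01 18:10 AGS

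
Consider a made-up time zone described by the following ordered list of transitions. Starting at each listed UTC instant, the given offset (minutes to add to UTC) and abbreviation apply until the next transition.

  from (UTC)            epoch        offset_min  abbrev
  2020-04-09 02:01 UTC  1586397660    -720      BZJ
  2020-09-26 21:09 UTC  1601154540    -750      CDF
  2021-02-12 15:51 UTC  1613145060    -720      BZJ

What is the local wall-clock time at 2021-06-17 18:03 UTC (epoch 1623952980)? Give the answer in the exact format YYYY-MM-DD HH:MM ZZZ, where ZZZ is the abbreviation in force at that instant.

Query: 2021-06-17 18:03 UTC
Rule 3/3 (BZJ, -12:00): 2021-02-12 15:51 UTC ≤ query < +∞
18·60 + 3 - 720 = 363 min
363 = 0·1440 + 363; 363 = 6·60 + 3 → 06:03, same day
→ 2021-06-17 06:03 BZJ

2021-06-17 06:03 BZJ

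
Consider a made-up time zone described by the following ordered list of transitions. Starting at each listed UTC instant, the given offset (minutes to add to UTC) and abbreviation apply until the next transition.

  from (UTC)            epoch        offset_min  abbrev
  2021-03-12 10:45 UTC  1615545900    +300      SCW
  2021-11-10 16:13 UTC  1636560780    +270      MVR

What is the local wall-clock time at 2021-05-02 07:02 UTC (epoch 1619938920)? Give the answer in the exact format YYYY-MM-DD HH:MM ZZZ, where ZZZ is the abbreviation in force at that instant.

2021-05-02 12:02 SCW

Query: 2021-05-02 07:02 UTC
Rule 1/2 (SCW, +05:00): 2021-03-12 10:45 UTC ≤ query < 2021-11-10 16:13 UTC
7·60 + 2 + 300 = 722 min
722 = 0·1440 + 722; 722 = 12·60 + 2 → 12:02, same day
→ 2021-05-02 12:02 SCW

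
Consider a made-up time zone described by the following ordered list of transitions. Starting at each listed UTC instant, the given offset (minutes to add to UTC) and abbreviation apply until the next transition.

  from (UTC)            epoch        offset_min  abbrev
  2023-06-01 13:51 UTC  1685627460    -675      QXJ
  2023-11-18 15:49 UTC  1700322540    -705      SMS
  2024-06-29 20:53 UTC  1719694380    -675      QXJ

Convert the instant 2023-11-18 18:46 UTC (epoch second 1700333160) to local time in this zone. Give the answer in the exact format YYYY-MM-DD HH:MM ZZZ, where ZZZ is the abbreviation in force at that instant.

2023-11-18 07:01 SMS

Query: 2023-11-18 18:46 UTC
Rule 2/3 (SMS, -11:45): 2023-11-18 15:49 UTC ≤ query < 2024-06-29 20:53 UTC
18·60 + 46 - 705 = 421 min
421 = 0·1440 + 421; 421 = 7·60 + 1 → 07:01, same day
→ 2023-11-18 07:01 SMS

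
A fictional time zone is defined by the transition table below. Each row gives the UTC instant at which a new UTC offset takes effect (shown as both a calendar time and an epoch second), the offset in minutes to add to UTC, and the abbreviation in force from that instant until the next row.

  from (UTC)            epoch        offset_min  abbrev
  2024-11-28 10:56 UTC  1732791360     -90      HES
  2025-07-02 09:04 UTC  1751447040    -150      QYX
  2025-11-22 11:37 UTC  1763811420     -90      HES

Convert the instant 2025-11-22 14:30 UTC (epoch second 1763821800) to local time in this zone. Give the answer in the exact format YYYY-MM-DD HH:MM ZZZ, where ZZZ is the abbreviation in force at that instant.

Query: 2025-11-22 14:30 UTC
Rule 3/3 (HES, -01:30): 2025-11-22 11:37 UTC ≤ query < +∞
14·60 + 30 - 90 = 780 min
780 = 0·1440 + 780; 780 = 13·60 + 0 → 13:00, same day
→ 2025-11-22 13:00 HES

2025-11-22 13:00 HES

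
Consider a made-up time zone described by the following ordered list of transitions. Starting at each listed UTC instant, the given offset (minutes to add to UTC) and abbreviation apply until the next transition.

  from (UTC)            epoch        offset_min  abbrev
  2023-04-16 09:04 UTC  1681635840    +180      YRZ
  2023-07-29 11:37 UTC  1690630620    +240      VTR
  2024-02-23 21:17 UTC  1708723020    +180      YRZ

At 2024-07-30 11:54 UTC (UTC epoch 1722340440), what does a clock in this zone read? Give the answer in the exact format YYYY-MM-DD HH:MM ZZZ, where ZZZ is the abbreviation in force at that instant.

Query: 2024-07-30 11:54 UTC
Rule 3/3 (YRZ, +03:00): 2024-02-23 21:17 UTC ≤ query < +∞
11·60 + 54 + 180 = 894 min
894 = 0·1440 + 894; 894 = 14·60 + 54 → 14:54, same day
→ 2024-07-30 14:54 YRZ

2024-07-30 14:54 YRZ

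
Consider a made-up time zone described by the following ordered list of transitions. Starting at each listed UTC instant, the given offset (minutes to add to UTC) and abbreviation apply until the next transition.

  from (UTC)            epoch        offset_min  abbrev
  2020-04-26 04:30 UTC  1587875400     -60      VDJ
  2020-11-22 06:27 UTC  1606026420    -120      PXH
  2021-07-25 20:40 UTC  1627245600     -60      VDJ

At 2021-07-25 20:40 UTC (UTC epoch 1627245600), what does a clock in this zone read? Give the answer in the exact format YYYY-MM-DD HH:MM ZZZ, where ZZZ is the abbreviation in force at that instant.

Query: 2021-07-25 20:40 UTC
Rule 3/3 (VDJ, -01:00): 2021-07-25 20:40 UTC ≤ query < +∞
20·60 + 40 - 60 = 1180 min
1180 = 0·1440 + 1180; 1180 = 19·60 + 40 → 19:40, same day
→ 2021-07-25 19:40 VDJ

2021-07-25 19:40 VDJ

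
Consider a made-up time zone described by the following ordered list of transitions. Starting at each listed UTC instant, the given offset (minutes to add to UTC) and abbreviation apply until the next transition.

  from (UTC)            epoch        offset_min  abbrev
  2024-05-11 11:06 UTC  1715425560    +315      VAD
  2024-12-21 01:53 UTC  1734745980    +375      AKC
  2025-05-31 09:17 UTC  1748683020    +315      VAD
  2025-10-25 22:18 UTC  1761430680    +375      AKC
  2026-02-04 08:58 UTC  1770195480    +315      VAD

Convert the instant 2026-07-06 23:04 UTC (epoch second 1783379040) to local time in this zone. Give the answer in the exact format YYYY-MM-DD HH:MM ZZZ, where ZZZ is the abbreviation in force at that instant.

2026-07-07 04:19 VAD

Query: 2026-07-06 23:04 UTC
Rule 5/5 (VAD, +05:15): 2026-02-04 08:58 UTC ≤ query < +∞
23·60 + 4 + 315 = 1699 min
1699 = 1·1440 + 259; 259 = 4·60 + 19 → 04:19, 2026-07-06 + 1 day = 2026-07-07
→ 2026-07-07 04:19 VAD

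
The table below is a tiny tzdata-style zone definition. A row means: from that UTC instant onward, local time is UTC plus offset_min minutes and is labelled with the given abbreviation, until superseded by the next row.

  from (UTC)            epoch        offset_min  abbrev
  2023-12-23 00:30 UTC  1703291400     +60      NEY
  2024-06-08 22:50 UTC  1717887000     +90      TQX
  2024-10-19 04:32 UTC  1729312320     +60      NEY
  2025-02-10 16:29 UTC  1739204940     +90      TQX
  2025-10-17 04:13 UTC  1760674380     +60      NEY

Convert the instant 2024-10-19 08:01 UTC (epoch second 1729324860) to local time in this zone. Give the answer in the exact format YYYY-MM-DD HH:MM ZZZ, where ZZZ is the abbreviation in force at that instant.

2024-10-19 09:01 NEY

Query: 2024-10-19 08:01 UTC
Rule 3/5 (NEY, +01:00): 2024-10-19 04:32 UTC ≤ query < 2025-02-10 16:29 UTC
8·60 + 1 + 60 = 541 min
541 = 0·1440 + 541; 541 = 9·60 + 1 → 09:01, same day
→ 2024-10-19 09:01 NEY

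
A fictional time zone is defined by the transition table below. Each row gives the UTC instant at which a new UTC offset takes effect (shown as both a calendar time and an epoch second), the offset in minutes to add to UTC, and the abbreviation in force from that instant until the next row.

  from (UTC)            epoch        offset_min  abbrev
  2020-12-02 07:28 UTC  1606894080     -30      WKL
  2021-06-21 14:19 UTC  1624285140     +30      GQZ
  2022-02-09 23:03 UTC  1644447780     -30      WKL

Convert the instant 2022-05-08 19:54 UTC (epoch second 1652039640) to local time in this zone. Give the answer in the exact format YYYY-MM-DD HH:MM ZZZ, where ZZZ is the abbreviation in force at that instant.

Query: 2022-05-08 19:54 UTC
Rule 3/3 (WKL, -00:30): 2022-02-09 23:03 UTC ≤ query < +∞
19·60 + 54 - 30 = 1164 min
1164 = 0·1440 + 1164; 1164 = 19·60 + 24 → 19:24, same day
→ 2022-05-08 19:24 WKL

2022-05-08 19:24 WKL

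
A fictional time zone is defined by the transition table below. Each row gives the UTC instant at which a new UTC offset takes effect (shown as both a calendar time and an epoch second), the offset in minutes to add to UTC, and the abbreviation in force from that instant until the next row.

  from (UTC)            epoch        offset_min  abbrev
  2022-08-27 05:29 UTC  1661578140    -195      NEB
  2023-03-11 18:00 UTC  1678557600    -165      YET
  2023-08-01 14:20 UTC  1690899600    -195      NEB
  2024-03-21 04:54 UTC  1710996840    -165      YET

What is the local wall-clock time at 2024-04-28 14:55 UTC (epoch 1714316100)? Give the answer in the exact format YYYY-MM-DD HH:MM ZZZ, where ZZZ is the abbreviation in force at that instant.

2024-04-28 12:10 YET

Query: 2024-04-28 14:55 UTC
Rule 4/4 (YET, -02:45): 2024-03-21 04:54 UTC ≤ query < +∞
14·60 + 55 - 165 = 730 min
730 = 0·1440 + 730; 730 = 12·60 + 10 → 12:10, same day
→ 2024-04-28 12:10 YET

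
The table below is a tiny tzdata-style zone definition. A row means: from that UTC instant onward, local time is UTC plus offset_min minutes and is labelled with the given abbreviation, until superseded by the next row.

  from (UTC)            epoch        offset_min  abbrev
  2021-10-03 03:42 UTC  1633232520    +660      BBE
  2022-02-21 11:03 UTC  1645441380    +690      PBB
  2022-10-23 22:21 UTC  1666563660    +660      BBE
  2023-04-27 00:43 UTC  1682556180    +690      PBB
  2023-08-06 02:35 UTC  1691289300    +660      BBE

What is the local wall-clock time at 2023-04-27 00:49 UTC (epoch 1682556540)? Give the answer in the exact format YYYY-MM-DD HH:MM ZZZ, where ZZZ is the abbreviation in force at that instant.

Query: 2023-04-27 00:49 UTC
Rule 4/5 (PBB, +11:30): 2023-04-27 00:43 UTC ≤ query < 2023-08-06 02:35 UTC
0·60 + 49 + 690 = 739 min
739 = 0·1440 + 739; 739 = 12·60 + 19 → 12:19, same day
→ 2023-04-27 12:19 PBB

2023-04-27 12:19 PBB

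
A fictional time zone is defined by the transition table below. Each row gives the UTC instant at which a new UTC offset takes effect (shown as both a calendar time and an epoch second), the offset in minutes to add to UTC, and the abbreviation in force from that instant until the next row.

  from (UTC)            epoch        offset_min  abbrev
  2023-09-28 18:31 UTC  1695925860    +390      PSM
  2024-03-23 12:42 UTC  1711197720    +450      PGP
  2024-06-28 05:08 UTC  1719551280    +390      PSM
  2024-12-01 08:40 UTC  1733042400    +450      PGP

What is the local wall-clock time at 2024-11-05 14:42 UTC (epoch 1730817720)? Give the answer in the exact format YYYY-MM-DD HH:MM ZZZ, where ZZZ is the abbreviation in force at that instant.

2024-11-05 21:12 PSM

Query: 2024-11-05 14:42 UTC
Rule 3/4 (PSM, +06:30): 2024-06-28 05:08 UTC ≤ query < 2024-12-01 08:40 UTC
14·60 + 42 + 390 = 1272 min
1272 = 0·1440 + 1272; 1272 = 21·60 + 12 → 21:12, same day
→ 2024-11-05 21:12 PSM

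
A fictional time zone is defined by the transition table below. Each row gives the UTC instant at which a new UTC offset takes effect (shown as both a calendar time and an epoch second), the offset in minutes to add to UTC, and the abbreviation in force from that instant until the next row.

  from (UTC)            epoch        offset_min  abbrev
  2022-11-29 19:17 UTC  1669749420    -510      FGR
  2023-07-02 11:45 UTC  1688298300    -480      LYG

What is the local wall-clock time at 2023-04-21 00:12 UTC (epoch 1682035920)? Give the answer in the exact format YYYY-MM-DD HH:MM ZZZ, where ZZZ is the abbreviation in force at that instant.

2023-04-20 15:42 FGR

Query: 2023-04-21 00:12 UTC
Rule 1/2 (FGR, -08:30): 2022-11-29 19:17 UTC ≤ query < 2023-07-02 11:45 UTC
0·60 + 12 - 510 = -498 min
-498 = -1·1440 + 942; 942 = 15·60 + 42 → 15:42, 2023-04-21 - 1 day = 2023-04-20
→ 2023-04-20 15:42 FGR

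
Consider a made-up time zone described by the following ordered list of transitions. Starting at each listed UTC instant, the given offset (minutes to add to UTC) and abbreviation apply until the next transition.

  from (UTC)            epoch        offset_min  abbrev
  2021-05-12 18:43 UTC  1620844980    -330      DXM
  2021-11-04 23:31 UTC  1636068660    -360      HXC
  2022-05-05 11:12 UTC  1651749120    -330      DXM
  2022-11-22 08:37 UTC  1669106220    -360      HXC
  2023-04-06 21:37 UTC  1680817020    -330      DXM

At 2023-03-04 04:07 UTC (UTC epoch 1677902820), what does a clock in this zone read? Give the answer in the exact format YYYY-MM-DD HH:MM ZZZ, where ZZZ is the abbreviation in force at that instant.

Query: 2023-03-04 04:07 UTC
Rule 4/5 (HXC, -06:00): 2022-11-22 08:37 UTC ≤ query < 2023-04-06 21:37 UTC
4·60 + 7 - 360 = -113 min
-113 = -1·1440 + 1327; 1327 = 22·60 + 7 → 22:07, 2023-03-04 - 1 day = 2023-03-03
→ 2023-03-03 22:07 HXC

2023-03-03 22:07 HXC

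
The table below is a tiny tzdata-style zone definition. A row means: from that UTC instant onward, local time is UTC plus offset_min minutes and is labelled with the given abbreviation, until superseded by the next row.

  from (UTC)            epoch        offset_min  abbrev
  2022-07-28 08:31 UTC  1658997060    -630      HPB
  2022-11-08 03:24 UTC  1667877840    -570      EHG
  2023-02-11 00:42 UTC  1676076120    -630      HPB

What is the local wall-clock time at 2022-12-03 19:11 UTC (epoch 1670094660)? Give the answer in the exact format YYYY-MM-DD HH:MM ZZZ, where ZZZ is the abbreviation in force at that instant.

Query: 2022-12-03 19:11 UTC
Rule 2/3 (EHG, -09:30): 2022-11-08 03:24 UTC ≤ query < 2023-02-11 00:42 UTC
19·60 + 11 - 570 = 581 min
581 = 0·1440 + 581; 581 = 9·60 + 41 → 09:41, same day
→ 2022-12-03 09:41 EHG

2022-12-03 09:41 EHG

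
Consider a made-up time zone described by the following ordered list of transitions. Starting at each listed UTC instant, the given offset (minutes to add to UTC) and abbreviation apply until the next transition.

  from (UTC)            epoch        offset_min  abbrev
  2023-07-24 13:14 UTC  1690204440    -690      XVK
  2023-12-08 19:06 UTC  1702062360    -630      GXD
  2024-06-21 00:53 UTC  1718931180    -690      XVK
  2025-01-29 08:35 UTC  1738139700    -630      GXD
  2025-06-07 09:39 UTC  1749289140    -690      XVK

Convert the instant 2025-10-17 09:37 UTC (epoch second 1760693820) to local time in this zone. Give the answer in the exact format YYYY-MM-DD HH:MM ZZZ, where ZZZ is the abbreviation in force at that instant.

Query: 2025-10-17 09:37 UTC
Rule 5/5 (XVK, -11:30): 2025-06-07 09:39 UTC ≤ query < +∞
9·60 + 37 - 690 = -113 min
-113 = -1·1440 + 1327; 1327 = 22·60 + 7 → 22:07, 2025-10-17 - 1 day = 2025-10-16
→ 2025-10-16 22:07 XVK

2025-10-16 22:07 XVK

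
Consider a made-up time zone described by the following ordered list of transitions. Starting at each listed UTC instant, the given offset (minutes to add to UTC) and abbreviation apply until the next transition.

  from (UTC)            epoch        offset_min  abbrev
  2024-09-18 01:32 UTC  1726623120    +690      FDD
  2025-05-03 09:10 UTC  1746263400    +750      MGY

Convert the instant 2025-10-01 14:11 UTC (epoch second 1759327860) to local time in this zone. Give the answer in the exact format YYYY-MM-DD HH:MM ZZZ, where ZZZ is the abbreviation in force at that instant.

2025-10-02 02:41 MGY

Query: 2025-10-01 14:11 UTC
Rule 2/2 (MGY, +12:30): 2025-05-03 09:10 UTC ≤ query < +∞
14·60 + 11 + 750 = 1601 min
1601 = 1·1440 + 161; 161 = 2·60 + 41 → 02:41, 2025-10-01 + 1 day = 2025-10-02
→ 2025-10-02 02:41 MGY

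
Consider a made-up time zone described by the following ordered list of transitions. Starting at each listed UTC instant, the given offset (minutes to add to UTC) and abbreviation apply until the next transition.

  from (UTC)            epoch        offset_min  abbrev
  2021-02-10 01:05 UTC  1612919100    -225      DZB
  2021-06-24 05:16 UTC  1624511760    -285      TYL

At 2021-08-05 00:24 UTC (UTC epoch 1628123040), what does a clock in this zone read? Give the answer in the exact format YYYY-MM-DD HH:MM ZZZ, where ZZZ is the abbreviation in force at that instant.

2021-08-04 19:39 TYL

Query: 2021-08-05 00:24 UTC
Rule 2/2 (TYL, -04:45): 2021-06-24 05:16 UTC ≤ query < +∞
0·60 + 24 - 285 = -261 min
-261 = -1·1440 + 1179; 1179 = 19·60 + 39 → 19:39, 2021-08-05 - 1 day = 2021-08-04
→ 2021-08-04 19:39 TYL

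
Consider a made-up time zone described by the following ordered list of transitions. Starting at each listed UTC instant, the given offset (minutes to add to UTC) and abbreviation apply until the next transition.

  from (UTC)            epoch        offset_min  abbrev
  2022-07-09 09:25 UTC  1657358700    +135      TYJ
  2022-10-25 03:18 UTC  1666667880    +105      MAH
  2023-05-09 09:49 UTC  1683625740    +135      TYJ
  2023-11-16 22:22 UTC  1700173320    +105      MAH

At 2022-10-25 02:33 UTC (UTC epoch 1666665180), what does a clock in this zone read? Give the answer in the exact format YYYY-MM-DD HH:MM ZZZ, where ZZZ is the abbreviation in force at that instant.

2022-10-25 04:48 TYJ

Query: 2022-10-25 02:33 UTC
Rule 1/4 (TYJ, +02:15): 2022-07-09 09:25 UTC ≤ query < 2022-10-25 03:18 UTC
2·60 + 33 + 135 = 288 min
288 = 0·1440 + 288; 288 = 4·60 + 48 → 04:48, same day
→ 2022-10-25 04:48 TYJ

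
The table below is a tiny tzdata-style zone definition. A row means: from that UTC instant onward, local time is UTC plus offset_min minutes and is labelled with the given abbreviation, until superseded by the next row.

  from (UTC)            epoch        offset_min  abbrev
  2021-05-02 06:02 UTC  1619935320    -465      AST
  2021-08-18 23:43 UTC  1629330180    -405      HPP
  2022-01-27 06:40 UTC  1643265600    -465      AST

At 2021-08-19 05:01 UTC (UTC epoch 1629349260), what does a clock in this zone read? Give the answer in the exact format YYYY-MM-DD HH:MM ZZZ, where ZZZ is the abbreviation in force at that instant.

Query: 2021-08-19 05:01 UTC
Rule 2/3 (HPP, -06:45): 2021-08-18 23:43 UTC ≤ query < 2022-01-27 06:40 UTC
5·60 + 1 - 405 = -104 min
-104 = -1·1440 + 1336; 1336 = 22·60 + 16 → 22:16, 2021-08-19 - 1 day = 2021-08-18
→ 2021-08-18 22:16 HPP

2021-08-18 22:16 HPP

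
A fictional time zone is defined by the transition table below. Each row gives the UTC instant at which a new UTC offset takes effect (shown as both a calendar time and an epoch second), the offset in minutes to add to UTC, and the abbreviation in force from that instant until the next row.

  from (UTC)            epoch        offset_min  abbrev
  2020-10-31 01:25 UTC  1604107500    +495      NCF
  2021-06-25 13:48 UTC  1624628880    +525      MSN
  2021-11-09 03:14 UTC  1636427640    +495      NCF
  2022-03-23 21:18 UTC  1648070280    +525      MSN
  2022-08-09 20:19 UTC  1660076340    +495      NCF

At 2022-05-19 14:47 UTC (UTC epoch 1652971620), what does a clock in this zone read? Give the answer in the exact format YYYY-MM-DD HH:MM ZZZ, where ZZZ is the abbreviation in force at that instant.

2022-05-19 23:32 MSN

Query: 2022-05-19 14:47 UTC
Rule 4/5 (MSN, +08:45): 2022-03-23 21:18 UTC ≤ query < 2022-08-09 20:19 UTC
14·60 + 47 + 525 = 1412 min
1412 = 0·1440 + 1412; 1412 = 23·60 + 32 → 23:32, same day
→ 2022-05-19 23:32 MSN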